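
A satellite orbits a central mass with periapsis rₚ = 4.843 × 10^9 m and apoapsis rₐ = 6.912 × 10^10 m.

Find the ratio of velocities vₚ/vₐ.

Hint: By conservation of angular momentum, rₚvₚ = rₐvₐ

Conservation of angular momentum gives rₚvₚ = rₐvₐ, so vₚ/vₐ = rₐ/rₚ.
vₚ/vₐ = 6.912e+10 / 4.843e+09 ≈ 14.27.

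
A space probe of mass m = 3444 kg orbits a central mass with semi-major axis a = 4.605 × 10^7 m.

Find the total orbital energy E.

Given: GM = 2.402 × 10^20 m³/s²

E = −GMm / (2a).
E = −2.402e+20 · 3444 / (2 · 4.605e+07) J ≈ -8.982e+15 J = -8.982 PJ.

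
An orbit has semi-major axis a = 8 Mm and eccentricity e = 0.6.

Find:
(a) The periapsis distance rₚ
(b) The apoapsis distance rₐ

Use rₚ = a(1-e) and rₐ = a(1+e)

Convert to SI: a = 8 Mm = 8e+06 m.
(a) rₚ = a(1 − e) = 8e+06 · (1 − 0.6) = 8e+06 · 0.4 ≈ 3.2e+06 m = 3.2 Mm.
(b) rₐ = a(1 + e) = 8e+06 · (1 + 0.6) = 8e+06 · 1.6 ≈ 1.28e+07 m = 12.8 Mm.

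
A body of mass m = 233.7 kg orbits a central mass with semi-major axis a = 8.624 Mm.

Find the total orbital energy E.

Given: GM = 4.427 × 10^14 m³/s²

Convert to SI: a = 8.624 Mm = 8.624e+06 m.
E = −GMm / (2a).
E = −4.427e+14 · 233.7 / (2 · 8.624e+06) J ≈ -5.998e+09 J = -5.998 GJ.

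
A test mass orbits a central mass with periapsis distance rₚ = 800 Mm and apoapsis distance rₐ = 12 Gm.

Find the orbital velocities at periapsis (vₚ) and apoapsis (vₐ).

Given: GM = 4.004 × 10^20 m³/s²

Convert to SI: rₚ = 800 Mm = 8e+08 m; rₐ = 12 Gm = 1.2e+10 m.
Use the vis-viva equation v² = GM(2/r − 1/a) with a = (rₚ + rₐ)/2 = (8e+08 + 1.2e+10)/2 = 6.4e+09 m.
vₚ = √(GM · (2/rₚ − 1/a)) = √(4.004e+20 · (2/8e+08 − 1/6.4e+09)) m/s ≈ 9.687e+05 m/s = 968.7 km/s.
vₐ = √(GM · (2/rₐ − 1/a)) = √(4.004e+20 · (2/1.2e+10 − 1/6.4e+09)) m/s ≈ 6.458e+04 m/s = 64.58 km/s.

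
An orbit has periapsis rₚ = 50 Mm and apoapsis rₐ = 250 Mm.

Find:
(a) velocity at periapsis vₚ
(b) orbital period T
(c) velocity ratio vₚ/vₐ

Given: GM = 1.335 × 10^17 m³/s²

Convert to SI: rₚ = 50 Mm = 5e+07 m; rₐ = 250 Mm = 2.5e+08 m.
(a) With a = (rₚ + rₐ)/2 = 1.5e+08 m, vₚ = √(GM (2/rₚ − 1/a)) = √(1.335e+17 · (2/5e+07 − 1/1.5e+08)) m/s ≈ 6.671e+04 m/s
(b) With a = (rₚ + rₐ)/2 = 1.5e+08 m, T = 2π √(a³/GM) = 2π √((1.5e+08)³/1.335e+17) s ≈ 3.159e+04 s
(c) Conservation of angular momentum (rₚvₚ = rₐvₐ) gives vₚ/vₐ = rₐ/rₚ = 2.5e+08/5e+07 ≈ 5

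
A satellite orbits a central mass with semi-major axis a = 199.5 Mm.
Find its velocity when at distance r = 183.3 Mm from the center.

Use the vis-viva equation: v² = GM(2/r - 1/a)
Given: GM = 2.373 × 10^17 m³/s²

Convert to SI: a = 199.5 Mm = 1.995e+08 m; r = 183.3 Mm = 1.833e+08 m.
Vis-viva: v = √(GM · (2/r − 1/a)).
2/r − 1/a = 2/1.833e+08 − 1/1.995e+08 = 5.89854e-09 m⁻¹.
v = √(2.373e+17 · 5.89854e-09) m/s ≈ 3.741e+04 m/s = 37.41 km/s.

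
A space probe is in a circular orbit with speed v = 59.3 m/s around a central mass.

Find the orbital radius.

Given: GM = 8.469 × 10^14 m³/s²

For a circular orbit, v² = GM / r, so r = GM / v².
r = 8.469e+14 / (59.3)² m ≈ 2.408e+11 m = 240.8 Gm.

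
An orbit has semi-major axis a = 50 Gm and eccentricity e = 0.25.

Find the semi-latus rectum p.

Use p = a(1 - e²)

Convert to SI: a = 50 Gm = 5e+10 m.
p = a (1 − e²).
p = 5e+10 · (1 − (0.25)²) = 5e+10 · 0.9375 ≈ 4.688e+10 m = 46.88 Gm.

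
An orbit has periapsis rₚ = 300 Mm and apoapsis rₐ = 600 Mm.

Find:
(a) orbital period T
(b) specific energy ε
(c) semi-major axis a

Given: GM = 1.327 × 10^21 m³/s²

Convert to SI: rₚ = 300 Mm = 3e+08 m; rₐ = 600 Mm = 6e+08 m.
(a) With a = (rₚ + rₐ)/2 = 4.5e+08 m, T = 2π √(a³/GM) = 2π √((4.5e+08)³/1.327e+21) s ≈ 1647 s
(b) With a = (rₚ + rₐ)/2 = 4.5e+08 m, ε = −GM/(2a) = −1.327e+21/(2 · 4.5e+08) J/kg ≈ -1.474e+12 J/kg
(c) a = (rₚ + rₐ)/2 = (3e+08 + 6e+08)/2 ≈ 4.5e+08 m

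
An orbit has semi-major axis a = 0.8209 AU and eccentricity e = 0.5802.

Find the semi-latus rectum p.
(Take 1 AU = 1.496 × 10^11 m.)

Convert to SI: a = 0.8209 AU = 1.22807e+11 m.
p = a (1 − e²).
p = 1.22807e+11 · (1 − (0.5802)²) = 1.22807e+11 · 0.663368 ≈ 8.147e+10 m = 0.5446 AU.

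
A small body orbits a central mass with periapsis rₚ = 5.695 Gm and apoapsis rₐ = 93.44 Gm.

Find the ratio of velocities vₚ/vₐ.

Convert to SI: rₚ = 5.695 Gm = 5.695e+09 m; rₐ = 93.44 Gm = 9.344e+10 m.
Conservation of angular momentum gives rₚvₚ = rₐvₐ, so vₚ/vₐ = rₐ/rₚ.
vₚ/vₐ = 9.344e+10 / 5.695e+09 ≈ 16.41.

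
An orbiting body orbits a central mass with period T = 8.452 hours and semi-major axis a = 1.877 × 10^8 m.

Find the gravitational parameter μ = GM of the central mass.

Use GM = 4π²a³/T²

Convert to SI: T = 8.452 hours = 30427.2 s.
GM = 4π² · a³ / T².
GM = 4π² · (1.877e+08)³ / (30427.2)² m³/s² ≈ 2.82e+17 m³/s² = 2.82 × 10^17 m³/s².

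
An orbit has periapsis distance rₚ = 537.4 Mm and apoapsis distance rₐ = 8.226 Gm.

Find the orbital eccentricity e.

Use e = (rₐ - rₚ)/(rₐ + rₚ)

Convert to SI: rₚ = 537.4 Mm = 5.374e+08 m; rₐ = 8.226 Gm = 8.226e+09 m.
e = (rₐ − rₚ) / (rₐ + rₚ).
e = (8.226e+09 − 5.374e+08) / (8.226e+09 + 5.374e+08) = 7.6886e+09 / 8.7634e+09 ≈ 0.8774.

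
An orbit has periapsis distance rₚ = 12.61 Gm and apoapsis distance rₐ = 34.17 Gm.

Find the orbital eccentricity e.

Convert to SI: rₚ = 12.61 Gm = 1.261e+10 m; rₐ = 34.17 Gm = 3.417e+10 m.
e = (rₐ − rₚ) / (rₐ + rₚ).
e = (3.417e+10 − 1.261e+10) / (3.417e+10 + 1.261e+10) = 2.156e+10 / 4.678e+10 ≈ 0.4609.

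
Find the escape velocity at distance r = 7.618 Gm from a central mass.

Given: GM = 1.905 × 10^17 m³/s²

Convert to SI: r = 7.618 Gm = 7.618e+09 m.
Escape velocity comes from setting total energy to zero: ½v² − GM/r = 0 ⇒ v_esc = √(2GM / r).
v_esc = √(2 · 1.905e+17 / 7.618e+09) m/s ≈ 7072 m/s = 7.072 km/s.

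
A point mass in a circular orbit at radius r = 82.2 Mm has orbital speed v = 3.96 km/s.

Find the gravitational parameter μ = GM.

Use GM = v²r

Convert to SI: r = 82.2 Mm = 8.22e+07 m; v = 3.96 km/s = 3960 m/s.
For a circular orbit v² = GM/r, so GM = v² · r.
GM = (3960)² · 8.22e+07 m³/s² ≈ 1.289e+15 m³/s² = 1.289 × 10^15 m³/s².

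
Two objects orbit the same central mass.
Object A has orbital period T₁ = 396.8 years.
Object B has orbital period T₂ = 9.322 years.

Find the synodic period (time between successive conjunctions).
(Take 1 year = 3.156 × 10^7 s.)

Convert to SI: T₁ = 396.8 years = 1.2523e+10 s; T₂ = 9.322 years = 2.94202e+08 s.
T_syn = |T₁ · T₂ / (T₁ − T₂)|.
T_syn = |1.2523e+10 · 2.94202e+08 / (1.2523e+10 − 2.94202e+08)| s ≈ 3.013e+08 s = 9.546 years.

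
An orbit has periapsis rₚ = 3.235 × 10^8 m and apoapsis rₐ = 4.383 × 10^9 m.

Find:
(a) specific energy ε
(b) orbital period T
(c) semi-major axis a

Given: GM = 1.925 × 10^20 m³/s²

(a) With a = (rₚ + rₐ)/2 = 2.35325e+09 m, ε = −GM/(2a) = −1.925e+20/(2 · 2.35325e+09) J/kg ≈ -4.09e+10 J/kg
(b) With a = (rₚ + rₐ)/2 = 2.35325e+09 m, T = 2π √(a³/GM) = 2π √((2.35325e+09)³/1.925e+20) s ≈ 5.17e+04 s
(c) a = (rₚ + rₐ)/2 = (3.235e+08 + 4.383e+09)/2 ≈ 2.353e+09 m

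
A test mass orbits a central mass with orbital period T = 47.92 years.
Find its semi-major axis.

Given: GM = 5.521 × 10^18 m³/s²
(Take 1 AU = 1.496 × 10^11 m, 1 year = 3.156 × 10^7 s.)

Convert to SI: T = 47.92 years = 1.51236e+09 s.
Invert Kepler's third law: a = (GM · T² / (4π²))^(1/3).
Substituting T = 1.51236e+09 s and GM = 5.521e+18 m³/s²:
a = (5.521e+18 · (1.51236e+09)² / (4π²))^(1/3) m
a ≈ 6.839e+11 m = 4.571 AU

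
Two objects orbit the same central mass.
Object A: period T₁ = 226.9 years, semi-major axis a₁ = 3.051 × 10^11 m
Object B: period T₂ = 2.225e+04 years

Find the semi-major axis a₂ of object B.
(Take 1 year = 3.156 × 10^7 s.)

Convert to SI: T₁ = 226.9 years = 7.16096e+09 s; T₂ = 2.225e+04 years = 7.0221e+11 s.
Kepler's third law: (T₁/T₂)² = (a₁/a₂)³ ⇒ a₂ = a₁ · (T₂/T₁)^(2/3).
T₂/T₁ = 7.0221e+11 / 7.16096e+09 = 98.0608.
a₂ = 3.051e+11 · (98.0608)^(2/3) m ≈ 6.488e+12 m = 6.488 × 10^12 m.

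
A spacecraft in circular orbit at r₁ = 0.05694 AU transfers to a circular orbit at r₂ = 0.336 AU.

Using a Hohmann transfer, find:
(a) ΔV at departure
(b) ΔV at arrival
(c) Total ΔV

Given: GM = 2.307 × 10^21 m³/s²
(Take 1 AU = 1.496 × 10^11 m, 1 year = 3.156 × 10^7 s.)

Convert to SI: r₁ = 0.05694 AU = 8.51822e+09 m; r₂ = 0.336 AU = 5.02656e+10 m.
Transfer semi-major axis: a_t = (r₁ + r₂)/2 = (8.51822e+09 + 5.02656e+10)/2 = 2.93919e+10 m.
Circular speeds: v₁ = √(GM/r₁) = 520414 m/s, v₂ = √(GM/r₂) = 214234 m/s.
Transfer speeds (vis-viva v² = GM(2/r − 1/a_t)): v₁ᵗ = 680567 m/s, v₂ᵗ = 115332 m/s.
(a) ΔV₁ = |v₁ᵗ − v₁| ≈ 1.602e+05 m/s = 33.79 AU/year.
(b) ΔV₂ = |v₂ − v₂ᵗ| ≈ 9.89e+04 m/s = 20.86 AU/year.
(c) ΔV_total = ΔV₁ + ΔV₂ ≈ 2.591e+05 m/s = 54.65 AU/year.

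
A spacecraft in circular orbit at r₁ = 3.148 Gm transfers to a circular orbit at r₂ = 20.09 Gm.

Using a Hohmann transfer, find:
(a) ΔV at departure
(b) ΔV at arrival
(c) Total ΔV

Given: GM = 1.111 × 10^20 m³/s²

Convert to SI: r₁ = 3.148 Gm = 3.148e+09 m; r₂ = 20.09 Gm = 2.009e+10 m.
Transfer semi-major axis: a_t = (r₁ + r₂)/2 = (3.148e+09 + 2.009e+10)/2 = 1.1619e+10 m.
Circular speeds: v₁ = √(GM/r₁) = 187862 m/s, v₂ = √(GM/r₂) = 74364.7 m/s.
Transfer speeds (vis-viva v² = GM(2/r − 1/a_t)): v₁ᵗ = 247027 m/s, v₂ᵗ = 38707.9 m/s.
(a) ΔV₁ = |v₁ᵗ − v₁| ≈ 5.917e+04 m/s = 59.17 km/s.
(b) ΔV₂ = |v₂ − v₂ᵗ| ≈ 3.566e+04 m/s = 35.66 km/s.
(c) ΔV_total = ΔV₁ + ΔV₂ ≈ 9.482e+04 m/s = 94.82 km/s.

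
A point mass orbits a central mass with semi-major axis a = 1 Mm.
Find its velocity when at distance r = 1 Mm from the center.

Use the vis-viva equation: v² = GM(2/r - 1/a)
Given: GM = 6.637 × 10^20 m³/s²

Convert to SI: a = 1 Mm = 1e+06 m; r = 1 Mm = 1e+06 m.
Vis-viva: v = √(GM · (2/r − 1/a)).
2/r − 1/a = 2/1e+06 − 1/1e+06 = 1e-06 m⁻¹.
v = √(6.637e+20 · 1e-06) m/s ≈ 2.576e+07 m/s = 2.576e+04 km/s.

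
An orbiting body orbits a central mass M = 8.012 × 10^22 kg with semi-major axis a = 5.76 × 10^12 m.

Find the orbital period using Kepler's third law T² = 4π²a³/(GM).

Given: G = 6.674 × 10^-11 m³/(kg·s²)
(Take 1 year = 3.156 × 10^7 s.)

GM = G · M = 6.674e-11 · 8.012e+22 = 5.34721e+12 m³/s².
Kepler's third law: T = 2π √(a³ / GM).
Substituting a = 5.76e+12 m and GM = 5.34721e+12 m³/s²:
T = 2π √((5.76e+12)³ / 5.34721e+12) s
T ≈ 3.756e+13 s = 1.19e+06 years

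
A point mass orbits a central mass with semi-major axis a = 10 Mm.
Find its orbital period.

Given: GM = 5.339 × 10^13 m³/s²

Convert to SI: a = 10 Mm = 1e+07 m.
Kepler's third law: T = 2π √(a³ / GM).
Substituting a = 1e+07 m and GM = 5.339e+13 m³/s²:
T = 2π √((1e+07)³ / 5.339e+13) s
T ≈ 2.719e+04 s = 7.553 hours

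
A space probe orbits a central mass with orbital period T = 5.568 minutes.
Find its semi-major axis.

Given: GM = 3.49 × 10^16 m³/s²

Convert to SI: T = 5.568 minutes = 334.08 s.
Invert Kepler's third law: a = (GM · T² / (4π²))^(1/3).
Substituting T = 334.08 s and GM = 3.49e+16 m³/s²:
a = (3.49e+16 · (334.08)² / (4π²))^(1/3) m
a ≈ 4.621e+06 m = 4.621 Mm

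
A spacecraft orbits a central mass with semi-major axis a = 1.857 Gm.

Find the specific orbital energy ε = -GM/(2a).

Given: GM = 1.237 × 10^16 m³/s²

Convert to SI: a = 1.857 Gm = 1.857e+09 m.
ε = −GM / (2a).
ε = −1.237e+16 / (2 · 1.857e+09) J/kg ≈ -3.331e+06 J/kg = -3.331 MJ/kg.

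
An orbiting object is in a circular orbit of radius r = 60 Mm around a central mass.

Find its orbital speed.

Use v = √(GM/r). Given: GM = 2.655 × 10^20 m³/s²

Convert to SI: r = 60 Mm = 6e+07 m.
For a circular orbit, gravity supplies the centripetal force, so v = √(GM / r).
v = √(2.655e+20 / 6e+07) m/s ≈ 2.104e+06 m/s = 2104 km/s.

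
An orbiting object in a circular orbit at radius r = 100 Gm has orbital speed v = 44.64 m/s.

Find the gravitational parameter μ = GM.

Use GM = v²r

Convert to SI: r = 100 Gm = 1e+11 m.
For a circular orbit v² = GM/r, so GM = v² · r.
GM = (44.64)² · 1e+11 m³/s² ≈ 1.993e+14 m³/s² = 1.993 × 10^14 m³/s².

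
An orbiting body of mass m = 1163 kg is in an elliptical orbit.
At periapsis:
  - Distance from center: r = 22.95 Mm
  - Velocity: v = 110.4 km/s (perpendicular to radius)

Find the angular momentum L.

Convert to SI: r = 22.95 Mm = 2.295e+07 m; v = 110.4 km/s = 110400 m/s.
Since v is perpendicular to r, L = m · v · r.
L = 1163 · 110400 · 2.295e+07 kg·m²/s ≈ 2.947e+15 kg·m²/s.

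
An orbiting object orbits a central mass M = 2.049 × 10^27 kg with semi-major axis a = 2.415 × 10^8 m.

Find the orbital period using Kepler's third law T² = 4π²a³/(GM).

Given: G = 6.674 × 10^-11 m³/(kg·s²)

GM = G · M = 6.674e-11 · 2.049e+27 = 1.3675e+17 m³/s².
Kepler's third law: T = 2π √(a³ / GM).
Substituting a = 2.415e+08 m and GM = 1.3675e+17 m³/s²:
T = 2π √((2.415e+08)³ / 1.3675e+17) s
T ≈ 6.377e+04 s = 17.71 hours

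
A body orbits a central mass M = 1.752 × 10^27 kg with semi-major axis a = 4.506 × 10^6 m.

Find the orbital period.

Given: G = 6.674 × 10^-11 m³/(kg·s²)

GM = G · M = 6.674e-11 · 1.752e+27 = 1.16928e+17 m³/s².
Kepler's third law: T = 2π √(a³ / GM).
Substituting a = 4.506e+06 m and GM = 1.16928e+17 m³/s²:
T = 2π √((4.506e+06)³ / 1.16928e+17) s
T ≈ 175.8 s = 2.929 minutes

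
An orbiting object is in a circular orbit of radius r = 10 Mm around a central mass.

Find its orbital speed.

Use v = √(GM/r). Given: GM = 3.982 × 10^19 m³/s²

Convert to SI: r = 10 Mm = 1e+07 m.
For a circular orbit, gravity supplies the centripetal force, so v = √(GM / r).
v = √(3.982e+19 / 1e+07) m/s ≈ 1.995e+06 m/s = 1995 km/s.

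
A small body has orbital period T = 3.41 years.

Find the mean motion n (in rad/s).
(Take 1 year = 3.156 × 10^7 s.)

Convert to SI: T = 3.41 years = 1.0762e+08 s.
n = 2π / T.
n = 2π / 1.0762e+08 s ≈ 5.838e-08 rad/s.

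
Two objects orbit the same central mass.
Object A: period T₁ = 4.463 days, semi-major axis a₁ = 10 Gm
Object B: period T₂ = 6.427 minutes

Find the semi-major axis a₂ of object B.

Convert to SI: T₁ = 4.463 days = 385603 s; a₁ = 10 Gm = 1e+10 m; T₂ = 6.427 minutes = 385.62 s.
Kepler's third law: (T₁/T₂)² = (a₁/a₂)³ ⇒ a₂ = a₁ · (T₂/T₁)^(2/3).
T₂/T₁ = 385.62 / 385603 = 0.00100004.
a₂ = 1e+10 · (0.00100004)^(2/3) m ≈ 1e+08 m = 100 Mm.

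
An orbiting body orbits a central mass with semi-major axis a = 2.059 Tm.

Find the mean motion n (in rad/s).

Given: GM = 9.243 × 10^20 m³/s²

Convert to SI: a = 2.059 Tm = 2.059e+12 m.
n = √(GM / a³).
n = √(9.243e+20 / (2.059e+12)³) rad/s ≈ 1.029e-08 rad/s.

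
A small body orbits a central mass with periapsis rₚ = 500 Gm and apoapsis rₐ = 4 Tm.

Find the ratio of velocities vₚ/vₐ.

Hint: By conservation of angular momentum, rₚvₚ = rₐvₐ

Convert to SI: rₚ = 500 Gm = 5e+11 m; rₐ = 4 Tm = 4e+12 m.
Conservation of angular momentum gives rₚvₚ = rₐvₐ, so vₚ/vₐ = rₐ/rₚ.
vₚ/vₐ = 4e+12 / 5e+11 ≈ 8.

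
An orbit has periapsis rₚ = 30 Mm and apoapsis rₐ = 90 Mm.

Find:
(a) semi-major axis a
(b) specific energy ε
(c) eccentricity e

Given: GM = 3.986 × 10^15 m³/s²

Convert to SI: rₚ = 30 Mm = 3e+07 m; rₐ = 90 Mm = 9e+07 m.
(a) a = (rₚ + rₐ)/2 = (3e+07 + 9e+07)/2 ≈ 6e+07 m
(b) With a = (rₚ + rₐ)/2 = 6e+07 m, ε = −GM/(2a) = −3.986e+15/(2 · 6e+07) J/kg ≈ -3.322e+07 J/kg
(c) e = (rₐ − rₚ)/(rₐ + rₚ) = (9e+07 − 3e+07)/(9e+07 + 3e+07) ≈ 0.5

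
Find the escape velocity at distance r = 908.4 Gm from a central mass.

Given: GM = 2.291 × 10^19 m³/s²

Convert to SI: r = 908.4 Gm = 9.084e+11 m.
Escape velocity comes from setting total energy to zero: ½v² − GM/r = 0 ⇒ v_esc = √(2GM / r).
v_esc = √(2 · 2.291e+19 / 9.084e+11) m/s ≈ 7102 m/s = 7.102 km/s.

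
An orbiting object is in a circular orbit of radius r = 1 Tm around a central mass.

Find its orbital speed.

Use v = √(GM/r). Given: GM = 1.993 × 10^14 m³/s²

Convert to SI: r = 1 Tm = 1e+12 m.
For a circular orbit, gravity supplies the centripetal force, so v = √(GM / r).
v = √(1.993e+14 / 1e+12) m/s ≈ 14.12 m/s = 14.12 m/s.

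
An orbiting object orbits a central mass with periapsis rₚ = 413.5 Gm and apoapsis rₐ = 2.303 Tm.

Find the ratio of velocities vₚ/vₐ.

Convert to SI: rₚ = 413.5 Gm = 4.135e+11 m; rₐ = 2.303 Tm = 2.303e+12 m.
Conservation of angular momentum gives rₚvₚ = rₐvₐ, so vₚ/vₐ = rₐ/rₚ.
vₚ/vₐ = 2.303e+12 / 4.135e+11 ≈ 5.57.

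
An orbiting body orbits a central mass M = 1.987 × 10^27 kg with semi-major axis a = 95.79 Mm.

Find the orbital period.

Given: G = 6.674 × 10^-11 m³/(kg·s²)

Convert to SI: a = 95.79 Mm = 9.579e+07 m.
GM = G · M = 6.674e-11 · 1.987e+27 = 1.32612e+17 m³/s².
Kepler's third law: T = 2π √(a³ / GM).
Substituting a = 9.579e+07 m and GM = 1.32612e+17 m³/s²:
T = 2π √((9.579e+07)³ / 1.32612e+17) s
T ≈ 1.618e+04 s = 4.493 hours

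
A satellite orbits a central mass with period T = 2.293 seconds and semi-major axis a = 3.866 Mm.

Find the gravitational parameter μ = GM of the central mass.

Convert to SI: a = 3.866 Mm = 3.866e+06 m.
GM = 4π² · a³ / T².
GM = 4π² · (3.866e+06)³ / (2.293)² m³/s² ≈ 4.338e+20 m³/s² = 4.338 × 10^20 m³/s².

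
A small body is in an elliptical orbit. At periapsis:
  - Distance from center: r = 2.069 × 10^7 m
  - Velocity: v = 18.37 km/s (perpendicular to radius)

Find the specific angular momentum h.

Convert to SI: v = 18.37 km/s = 18370 m/s.
With v perpendicular to r, h = r · v.
h = 2.069e+07 · 18370 m²/s ≈ 3.801e+11 m²/s.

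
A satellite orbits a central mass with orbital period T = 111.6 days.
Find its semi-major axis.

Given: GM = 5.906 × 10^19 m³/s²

Convert to SI: T = 111.6 days = 9.64224e+06 s.
Invert Kepler's third law: a = (GM · T² / (4π²))^(1/3).
Substituting T = 9.64224e+06 s and GM = 5.906e+19 m³/s²:
a = (5.906e+19 · (9.64224e+06)² / (4π²))^(1/3) m
a ≈ 5.181e+10 m = 51.81 Gm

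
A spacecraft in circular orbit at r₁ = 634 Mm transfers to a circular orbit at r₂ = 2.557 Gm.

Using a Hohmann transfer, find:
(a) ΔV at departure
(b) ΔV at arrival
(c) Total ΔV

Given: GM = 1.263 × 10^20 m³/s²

Convert to SI: r₁ = 634 Mm = 6.34e+08 m; r₂ = 2.557 Gm = 2.557e+09 m.
Transfer semi-major axis: a_t = (r₁ + r₂)/2 = (6.34e+08 + 2.557e+09)/2 = 1.5955e+09 m.
Circular speeds: v₁ = √(GM/r₁) = 446331 m/s, v₂ = √(GM/r₂) = 222247 m/s.
Transfer speeds (vis-viva v² = GM(2/r − 1/a_t)): v₁ᵗ = 565033 m/s, v₂ᵗ = 140098 m/s.
(a) ΔV₁ = |v₁ᵗ − v₁| ≈ 1.187e+05 m/s = 118.7 km/s.
(b) ΔV₂ = |v₂ − v₂ᵗ| ≈ 8.215e+04 m/s = 82.15 km/s.
(c) ΔV_total = ΔV₁ + ΔV₂ ≈ 2.009e+05 m/s = 200.9 km/s.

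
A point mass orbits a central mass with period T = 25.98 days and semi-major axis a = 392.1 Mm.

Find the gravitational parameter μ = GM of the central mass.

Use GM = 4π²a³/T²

Convert to SI: T = 25.98 days = 2.24467e+06 s; a = 392.1 Mm = 3.921e+08 m.
GM = 4π² · a³ / T².
GM = 4π² · (3.921e+08)³ / (2.24467e+06)² m³/s² ≈ 4.723e+14 m³/s² = 4.723 × 10^14 m³/s².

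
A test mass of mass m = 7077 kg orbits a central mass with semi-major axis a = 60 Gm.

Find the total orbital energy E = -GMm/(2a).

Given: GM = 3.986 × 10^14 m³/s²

Convert to SI: a = 60 Gm = 6e+10 m.
E = −GMm / (2a).
E = −3.986e+14 · 7077 / (2 · 6e+10) J ≈ -2.351e+07 J = -23.51 MJ.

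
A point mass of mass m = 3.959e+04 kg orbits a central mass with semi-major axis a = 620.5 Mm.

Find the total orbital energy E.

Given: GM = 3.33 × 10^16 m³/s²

Convert to SI: a = 620.5 Mm = 6.205e+08 m.
E = −GMm / (2a).
E = −3.33e+16 · 3.959e+04 / (2 · 6.205e+08) J ≈ -1.062e+12 J = -1.062 TJ.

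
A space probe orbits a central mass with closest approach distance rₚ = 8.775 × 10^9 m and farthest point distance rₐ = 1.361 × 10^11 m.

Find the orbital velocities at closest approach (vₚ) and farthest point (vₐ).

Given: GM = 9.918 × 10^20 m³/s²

Use the vis-viva equation v² = GM(2/r − 1/a) with a = (rₚ + rₐ)/2 = (8.775e+09 + 1.361e+11)/2 = 7.24375e+10 m.
vₚ = √(GM · (2/rₚ − 1/a)) = √(9.918e+20 · (2/8.775e+09 − 1/7.24375e+10)) m/s ≈ 4.608e+05 m/s = 460.8 km/s.
vₐ = √(GM · (2/rₐ − 1/a)) = √(9.918e+20 · (2/1.361e+11 − 1/7.24375e+10)) m/s ≈ 2.971e+04 m/s = 29.71 km/s.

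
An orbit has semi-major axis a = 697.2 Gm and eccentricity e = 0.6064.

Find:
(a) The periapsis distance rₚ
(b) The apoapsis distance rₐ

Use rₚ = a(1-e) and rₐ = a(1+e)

Convert to SI: a = 697.2 Gm = 6.972e+11 m.
(a) rₚ = a(1 − e) = 6.972e+11 · (1 − 0.6064) = 6.972e+11 · 0.3936 ≈ 2.744e+11 m = 274.4 Gm.
(b) rₐ = a(1 + e) = 6.972e+11 · (1 + 0.6064) = 6.972e+11 · 1.6064 ≈ 1.12e+12 m = 1.12 Tm.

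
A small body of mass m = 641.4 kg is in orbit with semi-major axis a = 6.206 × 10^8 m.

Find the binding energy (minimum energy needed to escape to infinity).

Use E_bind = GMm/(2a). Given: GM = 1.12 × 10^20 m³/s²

Total orbital energy is E = −GMm/(2a); binding energy is E_bind = −E = GMm/(2a).
E_bind = 1.12e+20 · 641.4 / (2 · 6.206e+08) J ≈ 5.788e+13 J = 57.88 TJ.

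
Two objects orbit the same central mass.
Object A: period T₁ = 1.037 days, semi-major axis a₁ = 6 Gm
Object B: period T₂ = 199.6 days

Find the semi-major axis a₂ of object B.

Convert to SI: T₁ = 1.037 days = 89596.8 s; a₁ = 6 Gm = 6e+09 m; T₂ = 199.6 days = 1.72454e+07 s.
Kepler's third law: (T₁/T₂)² = (a₁/a₂)³ ⇒ a₂ = a₁ · (T₂/T₁)^(2/3).
T₂/T₁ = 1.72454e+07 / 89596.8 = 192.478.
a₂ = 6e+09 · (192.478)^(2/3) m ≈ 2e+11 m = 200 Gm.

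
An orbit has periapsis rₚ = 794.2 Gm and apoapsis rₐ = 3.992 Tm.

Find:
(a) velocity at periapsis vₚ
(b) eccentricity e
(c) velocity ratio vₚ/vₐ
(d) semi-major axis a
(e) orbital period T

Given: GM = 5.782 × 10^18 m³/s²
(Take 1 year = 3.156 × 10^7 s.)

Convert to SI: rₚ = 794.2 Gm = 7.942e+11 m; rₐ = 3.992 Tm = 3.992e+12 m.
(a) With a = (rₚ + rₐ)/2 = 2.3931e+12 m, vₚ = √(GM (2/rₚ − 1/a)) = √(5.782e+18 · (2/7.942e+11 − 1/2.3931e+12)) m/s ≈ 3485 m/s
(b) e = (rₐ − rₚ)/(rₐ + rₚ) = (3.992e+12 − 7.942e+11)/(3.992e+12 + 7.942e+11) ≈ 0.6681
(c) Conservation of angular momentum (rₚvₚ = rₐvₐ) gives vₚ/vₐ = rₐ/rₚ = 3.992e+12/7.942e+11 ≈ 5.026
(d) a = (rₚ + rₐ)/2 = (7.942e+11 + 3.992e+12)/2 ≈ 2.393e+12 m
(e) With a = (rₚ + rₐ)/2 = 2.3931e+12 m, T = 2π √(a³/GM) = 2π √((2.3931e+12)³/5.782e+18) s ≈ 9.673e+09 s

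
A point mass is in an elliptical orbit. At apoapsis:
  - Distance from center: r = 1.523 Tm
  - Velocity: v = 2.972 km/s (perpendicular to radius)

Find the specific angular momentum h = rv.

Convert to SI: r = 1.523 Tm = 1.523e+12 m; v = 2.972 km/s = 2972 m/s.
With v perpendicular to r, h = r · v.
h = 1.523e+12 · 2972 m²/s ≈ 4.526e+15 m²/s.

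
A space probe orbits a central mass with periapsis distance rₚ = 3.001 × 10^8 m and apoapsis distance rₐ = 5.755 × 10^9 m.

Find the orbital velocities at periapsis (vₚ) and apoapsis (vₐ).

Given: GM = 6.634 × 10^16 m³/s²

Use the vis-viva equation v² = GM(2/r − 1/a) with a = (rₚ + rₐ)/2 = (3.001e+08 + 5.755e+09)/2 = 3.02755e+09 m.
vₚ = √(GM · (2/rₚ − 1/a)) = √(6.634e+16 · (2/3.001e+08 − 1/3.02755e+09)) m/s ≈ 2.05e+04 m/s = 20.5 km/s.
vₐ = √(GM · (2/rₐ − 1/a)) = √(6.634e+16 · (2/5.755e+09 − 1/3.02755e+09)) m/s ≈ 1069 m/s = 1.069 km/s.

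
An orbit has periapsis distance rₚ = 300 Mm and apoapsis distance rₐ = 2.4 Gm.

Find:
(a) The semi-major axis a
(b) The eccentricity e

Convert to SI: rₚ = 300 Mm = 3e+08 m; rₐ = 2.4 Gm = 2.4e+09 m.
(a) a = (rₚ + rₐ) / 2 = (3e+08 + 2.4e+09) / 2 ≈ 1.35e+09 m = 1.35 Gm.
(b) e = (rₐ − rₚ) / (rₐ + rₚ) = (2.4e+09 − 3e+08) / (2.4e+09 + 3e+08) ≈ 0.7778.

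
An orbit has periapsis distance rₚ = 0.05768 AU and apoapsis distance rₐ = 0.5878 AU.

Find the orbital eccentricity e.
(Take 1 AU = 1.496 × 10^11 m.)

Convert to SI: rₚ = 0.05768 AU = 8.62893e+09 m; rₐ = 0.5878 AU = 8.79349e+10 m.
e = (rₐ − rₚ) / (rₐ + rₚ).
e = (8.79349e+10 − 8.62893e+09) / (8.79349e+10 + 8.62893e+09) = 7.9306e+10 / 9.65638e+10 ≈ 0.8213.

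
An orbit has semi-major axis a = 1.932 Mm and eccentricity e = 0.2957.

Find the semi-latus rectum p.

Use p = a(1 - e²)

Convert to SI: a = 1.932 Mm = 1.932e+06 m.
p = a (1 − e²).
p = 1.932e+06 · (1 − (0.2957)²) = 1.932e+06 · 0.912562 ≈ 1.763e+06 m = 1.763 Mm.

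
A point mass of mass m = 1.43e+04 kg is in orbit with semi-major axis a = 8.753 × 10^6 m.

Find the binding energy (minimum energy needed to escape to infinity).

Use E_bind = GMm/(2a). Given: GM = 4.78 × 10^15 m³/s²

Total orbital energy is E = −GMm/(2a); binding energy is E_bind = −E = GMm/(2a).
E_bind = 4.78e+15 · 1.43e+04 / (2 · 8.753e+06) J ≈ 3.905e+12 J = 3.905 TJ.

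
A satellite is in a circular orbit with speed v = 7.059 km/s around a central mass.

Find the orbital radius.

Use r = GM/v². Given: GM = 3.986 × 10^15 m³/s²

Convert to SI: v = 7.059 km/s = 7059 m/s.
For a circular orbit, v² = GM / r, so r = GM / v².
r = 3.986e+15 / (7059)² m ≈ 7.999e+07 m = 79.99 Mm.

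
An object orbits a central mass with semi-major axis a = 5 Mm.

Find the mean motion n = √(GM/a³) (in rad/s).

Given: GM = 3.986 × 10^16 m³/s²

Convert to SI: a = 5 Mm = 5e+06 m.
n = √(GM / a³).
n = √(3.986e+16 / (5e+06)³) rad/s ≈ 0.01786 rad/s.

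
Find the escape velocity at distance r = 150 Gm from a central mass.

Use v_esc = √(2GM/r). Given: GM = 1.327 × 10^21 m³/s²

Convert to SI: r = 150 Gm = 1.5e+11 m.
Escape velocity comes from setting total energy to zero: ½v² − GM/r = 0 ⇒ v_esc = √(2GM / r).
v_esc = √(2 · 1.327e+21 / 1.5e+11) m/s ≈ 1.33e+05 m/s = 133 km/s.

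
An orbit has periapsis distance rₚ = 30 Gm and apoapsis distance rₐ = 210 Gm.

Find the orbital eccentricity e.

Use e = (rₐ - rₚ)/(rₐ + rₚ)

Convert to SI: rₚ = 30 Gm = 3e+10 m; rₐ = 210 Gm = 2.1e+11 m.
e = (rₐ − rₚ) / (rₐ + rₚ).
e = (2.1e+11 − 3e+10) / (2.1e+11 + 3e+10) = 1.8e+11 / 2.4e+11 ≈ 0.75.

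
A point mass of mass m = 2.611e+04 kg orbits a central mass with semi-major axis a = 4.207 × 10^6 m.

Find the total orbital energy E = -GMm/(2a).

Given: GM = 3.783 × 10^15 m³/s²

E = −GMm / (2a).
E = −3.783e+15 · 2.611e+04 / (2 · 4.207e+06) J ≈ -1.174e+13 J = -11.74 TJ.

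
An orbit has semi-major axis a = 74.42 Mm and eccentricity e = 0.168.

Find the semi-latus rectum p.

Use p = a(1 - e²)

Convert to SI: a = 74.42 Mm = 7.442e+07 m.
p = a (1 − e²).
p = 7.442e+07 · (1 − (0.168)²) = 7.442e+07 · 0.971776 ≈ 7.232e+07 m = 72.32 Mm.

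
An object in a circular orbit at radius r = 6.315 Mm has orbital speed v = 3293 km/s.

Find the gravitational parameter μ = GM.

Convert to SI: r = 6.315 Mm = 6.315e+06 m; v = 3293 km/s = 3.293e+06 m/s.
For a circular orbit v² = GM/r, so GM = v² · r.
GM = (3.293e+06)² · 6.315e+06 m³/s² ≈ 6.848e+19 m³/s² = 6.848 × 10^19 m³/s².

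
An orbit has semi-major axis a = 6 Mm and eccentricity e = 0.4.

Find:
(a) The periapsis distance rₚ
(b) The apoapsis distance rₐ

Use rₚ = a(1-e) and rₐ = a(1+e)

Convert to SI: a = 6 Mm = 6e+06 m.
(a) rₚ = a(1 − e) = 6e+06 · (1 − 0.4) = 6e+06 · 0.6 ≈ 3.6e+06 m = 3.6 Mm.
(b) rₐ = a(1 + e) = 6e+06 · (1 + 0.4) = 6e+06 · 1.4 ≈ 8.4e+06 m = 8.4 Mm.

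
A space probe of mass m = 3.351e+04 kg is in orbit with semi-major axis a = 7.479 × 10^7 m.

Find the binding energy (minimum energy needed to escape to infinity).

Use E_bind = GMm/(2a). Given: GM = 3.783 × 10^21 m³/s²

Total orbital energy is E = −GMm/(2a); binding energy is E_bind = −E = GMm/(2a).
E_bind = 3.783e+21 · 3.351e+04 / (2 · 7.479e+07) J ≈ 8.475e+17 J = 847.5 PJ.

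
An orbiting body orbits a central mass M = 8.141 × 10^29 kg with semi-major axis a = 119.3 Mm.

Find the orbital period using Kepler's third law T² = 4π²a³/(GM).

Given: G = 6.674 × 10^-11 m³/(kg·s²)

Convert to SI: a = 119.3 Mm = 1.193e+08 m.
GM = G · M = 6.674e-11 · 8.141e+29 = 5.4333e+19 m³/s².
Kepler's third law: T = 2π √(a³ / GM).
Substituting a = 1.193e+08 m and GM = 5.4333e+19 m³/s²:
T = 2π √((1.193e+08)³ / 5.4333e+19) s
T ≈ 1111 s = 18.51 minutes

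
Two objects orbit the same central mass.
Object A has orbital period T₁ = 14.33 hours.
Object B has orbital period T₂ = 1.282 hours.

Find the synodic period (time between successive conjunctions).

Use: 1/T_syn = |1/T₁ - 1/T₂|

Convert to SI: T₁ = 14.33 hours = 51588 s; T₂ = 1.282 hours = 4615.2 s.
T_syn = |T₁ · T₂ / (T₁ − T₂)|.
T_syn = |51588 · 4615.2 / (51588 − 4615.2)| s ≈ 5069 s = 1.408 hours.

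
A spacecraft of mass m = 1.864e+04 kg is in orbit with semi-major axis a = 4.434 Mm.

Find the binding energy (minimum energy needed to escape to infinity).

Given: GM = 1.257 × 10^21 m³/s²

Convert to SI: a = 4.434 Mm = 4.434e+06 m.
Total orbital energy is E = −GMm/(2a); binding energy is E_bind = −E = GMm/(2a).
E_bind = 1.257e+21 · 1.864e+04 / (2 · 4.434e+06) J ≈ 2.642e+18 J = 2.642 EJ.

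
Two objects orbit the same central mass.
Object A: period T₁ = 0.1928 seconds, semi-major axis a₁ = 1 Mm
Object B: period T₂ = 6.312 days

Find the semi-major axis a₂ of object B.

Convert to SI: a₁ = 1 Mm = 1e+06 m; T₂ = 6.312 days = 545357 s.
Kepler's third law: (T₁/T₂)² = (a₁/a₂)³ ⇒ a₂ = a₁ · (T₂/T₁)^(2/3).
T₂/T₁ = 545357 / 0.1928 = 2.82861e+06.
a₂ = 1e+06 · (2.82861e+06)^(2/3) m ≈ 2e+10 m = 20 Gm.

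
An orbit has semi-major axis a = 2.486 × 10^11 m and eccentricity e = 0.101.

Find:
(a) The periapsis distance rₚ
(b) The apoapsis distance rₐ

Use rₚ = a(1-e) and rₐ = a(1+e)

(a) rₚ = a(1 − e) = 2.486e+11 · (1 − 0.101) = 2.486e+11 · 0.899 ≈ 2.235e+11 m = 2.235 × 10^11 m.
(b) rₐ = a(1 + e) = 2.486e+11 · (1 + 0.101) = 2.486e+11 · 1.101 ≈ 2.737e+11 m = 2.737 × 10^11 m.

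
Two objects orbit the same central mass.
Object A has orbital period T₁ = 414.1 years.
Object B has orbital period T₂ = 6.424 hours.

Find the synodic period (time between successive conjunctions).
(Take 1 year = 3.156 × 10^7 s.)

Convert to SI: T₁ = 414.1 years = 1.3069e+10 s; T₂ = 6.424 hours = 23126.4 s.
T_syn = |T₁ · T₂ / (T₁ − T₂)|.
T_syn = |1.3069e+10 · 23126.4 / (1.3069e+10 − 23126.4)| s ≈ 2.313e+04 s = 6.424 hours.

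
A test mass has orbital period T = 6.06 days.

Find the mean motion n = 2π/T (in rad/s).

Convert to SI: T = 6.06 days = 523584 s.
n = 2π / T.
n = 2π / 523584 s ≈ 1.2e-05 rad/s.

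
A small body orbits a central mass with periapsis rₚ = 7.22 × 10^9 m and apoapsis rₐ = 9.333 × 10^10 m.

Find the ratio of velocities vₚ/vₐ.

Conservation of angular momentum gives rₚvₚ = rₐvₐ, so vₚ/vₐ = rₐ/rₚ.
vₚ/vₐ = 9.333e+10 / 7.22e+09 ≈ 12.93.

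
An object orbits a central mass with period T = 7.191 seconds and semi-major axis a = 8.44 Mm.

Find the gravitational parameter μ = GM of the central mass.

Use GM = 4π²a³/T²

Convert to SI: a = 8.44 Mm = 8.44e+06 m.
GM = 4π² · a³ / T².
GM = 4π² · (8.44e+06)³ / (7.191)² m³/s² ≈ 4.59e+20 m³/s² = 4.59 × 10^20 m³/s².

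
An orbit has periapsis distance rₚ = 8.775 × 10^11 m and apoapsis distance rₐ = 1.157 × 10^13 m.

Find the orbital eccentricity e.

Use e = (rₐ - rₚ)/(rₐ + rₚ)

e = (rₐ − rₚ) / (rₐ + rₚ).
e = (1.157e+13 − 8.775e+11) / (1.157e+13 + 8.775e+11) = 1.06925e+13 / 1.24475e+13 ≈ 0.859.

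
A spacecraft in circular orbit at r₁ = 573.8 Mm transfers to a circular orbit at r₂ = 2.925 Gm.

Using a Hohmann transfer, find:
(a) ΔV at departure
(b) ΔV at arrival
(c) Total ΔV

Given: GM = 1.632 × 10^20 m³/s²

Convert to SI: r₁ = 573.8 Mm = 5.738e+08 m; r₂ = 2.925 Gm = 2.925e+09 m.
Transfer semi-major axis: a_t = (r₁ + r₂)/2 = (5.738e+08 + 2.925e+09)/2 = 1.7494e+09 m.
Circular speeds: v₁ = √(GM/r₁) = 533310 m/s, v₂ = √(GM/r₂) = 236209 m/s.
Transfer speeds (vis-viva v² = GM(2/r − 1/a_t)): v₁ᵗ = 689601 m/s, v₂ᵗ = 135280 m/s.
(a) ΔV₁ = |v₁ᵗ − v₁| ≈ 1.563e+05 m/s = 156.3 km/s.
(b) ΔV₂ = |v₂ − v₂ᵗ| ≈ 1.009e+05 m/s = 100.9 km/s.
(c) ΔV_total = ΔV₁ + ΔV₂ ≈ 2.572e+05 m/s = 257.2 km/s.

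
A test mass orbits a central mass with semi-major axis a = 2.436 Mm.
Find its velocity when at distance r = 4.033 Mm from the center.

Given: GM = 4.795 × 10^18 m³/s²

Convert to SI: a = 2.436 Mm = 2.436e+06 m; r = 4.033 Mm = 4.033e+06 m.
Vis-viva: v = √(GM · (2/r − 1/a)).
2/r − 1/a = 2/4.033e+06 − 1/2.436e+06 = 8.53997e-08 m⁻¹.
v = √(4.795e+18 · 8.53997e-08) m/s ≈ 6.399e+05 m/s = 639.9 km/s.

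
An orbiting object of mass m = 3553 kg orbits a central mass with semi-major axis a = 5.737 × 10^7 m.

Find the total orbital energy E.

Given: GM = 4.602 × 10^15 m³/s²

E = −GMm / (2a).
E = −4.602e+15 · 3553 / (2 · 5.737e+07) J ≈ -1.425e+11 J = -142.5 GJ.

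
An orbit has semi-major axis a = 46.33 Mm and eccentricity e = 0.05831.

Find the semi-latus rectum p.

Convert to SI: a = 46.33 Mm = 4.633e+07 m.
p = a (1 − e²).
p = 4.633e+07 · (1 − (0.05831)²) = 4.633e+07 · 0.9966 ≈ 4.617e+07 m = 46.17 Mm.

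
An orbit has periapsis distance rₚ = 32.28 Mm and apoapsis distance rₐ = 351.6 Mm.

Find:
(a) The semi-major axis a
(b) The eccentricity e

Convert to SI: rₚ = 32.28 Mm = 3.228e+07 m; rₐ = 351.6 Mm = 3.516e+08 m.
(a) a = (rₚ + rₐ) / 2 = (3.228e+07 + 3.516e+08) / 2 ≈ 1.919e+08 m = 191.9 Mm.
(b) e = (rₐ − rₚ) / (rₐ + rₚ) = (3.516e+08 − 3.228e+07) / (3.516e+08 + 3.228e+07) ≈ 0.8318.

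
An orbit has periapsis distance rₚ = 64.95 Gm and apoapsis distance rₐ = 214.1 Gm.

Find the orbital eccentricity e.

Convert to SI: rₚ = 64.95 Gm = 6.495e+10 m; rₐ = 214.1 Gm = 2.141e+11 m.
e = (rₐ − rₚ) / (rₐ + rₚ).
e = (2.141e+11 − 6.495e+10) / (2.141e+11 + 6.495e+10) = 1.4915e+11 / 2.7905e+11 ≈ 0.5345.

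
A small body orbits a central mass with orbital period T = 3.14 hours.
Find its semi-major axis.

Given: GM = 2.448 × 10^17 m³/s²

Convert to SI: T = 3.14 hours = 11304 s.
Invert Kepler's third law: a = (GM · T² / (4π²))^(1/3).
Substituting T = 11304 s and GM = 2.448e+17 m³/s²:
a = (2.448e+17 · (11304)² / (4π²))^(1/3) m
a ≈ 9.253e+07 m = 9.253 × 10^7 m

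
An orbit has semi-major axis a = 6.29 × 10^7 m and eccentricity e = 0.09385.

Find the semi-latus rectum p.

p = a (1 − e²).
p = 6.29e+07 · (1 − (0.09385)²) = 6.29e+07 · 0.991192 ≈ 6.235e+07 m = 6.235 × 10^7 m.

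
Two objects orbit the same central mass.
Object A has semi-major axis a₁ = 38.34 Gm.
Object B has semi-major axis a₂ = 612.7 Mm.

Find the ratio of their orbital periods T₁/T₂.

Convert to SI: a₁ = 38.34 Gm = 3.834e+10 m; a₂ = 612.7 Mm = 6.127e+08 m.
From Kepler's third law, (T₁/T₂)² = (a₁/a₂)³, so T₁/T₂ = (a₁/a₂)^(3/2).
a₁/a₂ = 3.834e+10 / 6.127e+08 = 62.5755.
T₁/T₂ = (62.5755)^(3/2) ≈ 495.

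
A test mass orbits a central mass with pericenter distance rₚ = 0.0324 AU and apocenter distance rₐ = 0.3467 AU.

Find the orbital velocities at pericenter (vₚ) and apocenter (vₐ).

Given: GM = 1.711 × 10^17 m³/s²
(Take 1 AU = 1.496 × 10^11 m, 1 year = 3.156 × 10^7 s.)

Convert to SI: rₚ = 0.0324 AU = 4.84704e+09 m; rₐ = 0.3467 AU = 5.18663e+10 m.
Use the vis-viva equation v² = GM(2/r − 1/a) with a = (rₚ + rₐ)/2 = (4.84704e+09 + 5.18663e+10)/2 = 2.83567e+10 m.
vₚ = √(GM · (2/rₚ − 1/a)) = √(1.711e+17 · (2/4.84704e+09 − 1/2.83567e+10)) m/s ≈ 8035 m/s = 1.695 AU/year.
vₐ = √(GM · (2/rₐ − 1/a)) = √(1.711e+17 · (2/5.18663e+10 − 1/2.83567e+10)) m/s ≈ 750.9 m/s = 0.1584 AU/year.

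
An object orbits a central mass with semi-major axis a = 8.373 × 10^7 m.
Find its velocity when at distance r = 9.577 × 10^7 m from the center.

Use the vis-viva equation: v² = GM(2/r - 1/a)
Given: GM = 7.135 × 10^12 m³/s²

Vis-viva: v = √(GM · (2/r − 1/a)).
2/r − 1/a = 2/9.577e+07 − 1/8.373e+07 = 8.94022e-09 m⁻¹.
v = √(7.135e+12 · 8.94022e-09) m/s ≈ 252.6 m/s = 252.6 m/s.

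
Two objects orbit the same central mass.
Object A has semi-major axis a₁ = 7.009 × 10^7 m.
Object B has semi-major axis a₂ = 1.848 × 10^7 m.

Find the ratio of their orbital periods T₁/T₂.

From Kepler's third law, (T₁/T₂)² = (a₁/a₂)³, so T₁/T₂ = (a₁/a₂)^(3/2).
a₁/a₂ = 7.009e+07 / 1.848e+07 = 3.79275.
T₁/T₂ = (3.79275)^(3/2) ≈ 7.386.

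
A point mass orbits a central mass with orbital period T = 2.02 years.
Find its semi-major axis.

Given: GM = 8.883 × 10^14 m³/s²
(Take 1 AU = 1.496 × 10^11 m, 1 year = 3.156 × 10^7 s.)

Convert to SI: T = 2.02 years = 6.37512e+07 s.
Invert Kepler's third law: a = (GM · T² / (4π²))^(1/3).
Substituting T = 6.37512e+07 s and GM = 8.883e+14 m³/s²:
a = (8.883e+14 · (6.37512e+07)² / (4π²))^(1/3) m
a ≈ 4.505e+09 m = 0.03012 AU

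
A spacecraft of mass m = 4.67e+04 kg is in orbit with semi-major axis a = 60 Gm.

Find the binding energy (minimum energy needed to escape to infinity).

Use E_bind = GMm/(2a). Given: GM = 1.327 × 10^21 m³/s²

Convert to SI: a = 60 Gm = 6e+10 m.
Total orbital energy is E = −GMm/(2a); binding energy is E_bind = −E = GMm/(2a).
E_bind = 1.327e+21 · 4.67e+04 / (2 · 6e+10) J ≈ 5.164e+14 J = 516.4 TJ.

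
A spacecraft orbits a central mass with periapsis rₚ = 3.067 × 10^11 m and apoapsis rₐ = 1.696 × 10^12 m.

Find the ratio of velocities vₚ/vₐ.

Conservation of angular momentum gives rₚvₚ = rₐvₐ, so vₚ/vₐ = rₐ/rₚ.
vₚ/vₐ = 1.696e+12 / 3.067e+11 ≈ 5.53.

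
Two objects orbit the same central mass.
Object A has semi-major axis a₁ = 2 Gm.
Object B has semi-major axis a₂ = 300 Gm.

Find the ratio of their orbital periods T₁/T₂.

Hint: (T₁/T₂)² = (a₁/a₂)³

Convert to SI: a₁ = 2 Gm = 2e+09 m; a₂ = 300 Gm = 3e+11 m.
From Kepler's third law, (T₁/T₂)² = (a₁/a₂)³, so T₁/T₂ = (a₁/a₂)^(3/2).
a₁/a₂ = 2e+09 / 3e+11 = 0.00666667.
T₁/T₂ = (0.00666667)^(3/2) ≈ 0.0005443.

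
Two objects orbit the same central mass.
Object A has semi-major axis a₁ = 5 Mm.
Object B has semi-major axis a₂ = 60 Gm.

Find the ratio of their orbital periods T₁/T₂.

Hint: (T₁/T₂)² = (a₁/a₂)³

Convert to SI: a₁ = 5 Mm = 5e+06 m; a₂ = 60 Gm = 6e+10 m.
From Kepler's third law, (T₁/T₂)² = (a₁/a₂)³, so T₁/T₂ = (a₁/a₂)^(3/2).
a₁/a₂ = 5e+06 / 6e+10 = 8.33333e-05.
T₁/T₂ = (8.33333e-05)^(3/2) ≈ 7.607e-07.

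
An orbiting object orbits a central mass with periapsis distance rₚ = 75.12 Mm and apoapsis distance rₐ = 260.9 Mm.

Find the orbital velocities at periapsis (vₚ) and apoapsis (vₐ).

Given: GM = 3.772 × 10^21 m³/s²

Convert to SI: rₚ = 75.12 Mm = 7.512e+07 m; rₐ = 260.9 Mm = 2.609e+08 m.
Use the vis-viva equation v² = GM(2/r − 1/a) with a = (rₚ + rₐ)/2 = (7.512e+07 + 2.609e+08)/2 = 1.6801e+08 m.
vₚ = √(GM · (2/rₚ − 1/a)) = √(3.772e+21 · (2/7.512e+07 − 1/1.6801e+08)) m/s ≈ 8.83e+06 m/s = 8830 km/s.
vₐ = √(GM · (2/rₐ − 1/a)) = √(3.772e+21 · (2/2.609e+08 − 1/1.6801e+08)) m/s ≈ 2.542e+06 m/s = 2542 km/s.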